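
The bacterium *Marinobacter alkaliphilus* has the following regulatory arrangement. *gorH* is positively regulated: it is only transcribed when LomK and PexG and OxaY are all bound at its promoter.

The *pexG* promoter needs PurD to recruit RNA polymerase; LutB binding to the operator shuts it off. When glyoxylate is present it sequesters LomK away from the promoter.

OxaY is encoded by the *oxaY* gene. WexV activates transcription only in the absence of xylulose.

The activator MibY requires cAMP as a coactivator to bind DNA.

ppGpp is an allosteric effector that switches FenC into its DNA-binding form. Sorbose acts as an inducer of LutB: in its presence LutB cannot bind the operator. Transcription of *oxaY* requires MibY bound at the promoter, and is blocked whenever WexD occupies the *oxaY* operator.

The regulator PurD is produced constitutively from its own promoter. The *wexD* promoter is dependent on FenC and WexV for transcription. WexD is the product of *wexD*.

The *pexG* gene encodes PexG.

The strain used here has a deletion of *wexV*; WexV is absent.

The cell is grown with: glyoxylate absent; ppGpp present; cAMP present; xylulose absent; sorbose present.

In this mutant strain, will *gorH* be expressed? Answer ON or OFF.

Glyoxylate is absent, so LomK is active.
Sorbose is present, so LutB is inactive.
PurD is produced constitutively and is active.
No repressor is bound and PurD is active, so *pexG* is transcribed.
So PexG is produced and active.
cAMP is present, so MibY is active.
ppGpp is present, so FenC is active.
WexV is non-functional in this strain, so it has no effect.
Required activator WexV is absent, so *wexD* is not transcribed.
So WexD is not produced.
No repressor is bound and MibY is active, so *oxaY* is transcribed.
So OxaY is produced and active.
No repressor is bound and LomK and PexG and OxaY are active, so *gorH* is transcribed.

ON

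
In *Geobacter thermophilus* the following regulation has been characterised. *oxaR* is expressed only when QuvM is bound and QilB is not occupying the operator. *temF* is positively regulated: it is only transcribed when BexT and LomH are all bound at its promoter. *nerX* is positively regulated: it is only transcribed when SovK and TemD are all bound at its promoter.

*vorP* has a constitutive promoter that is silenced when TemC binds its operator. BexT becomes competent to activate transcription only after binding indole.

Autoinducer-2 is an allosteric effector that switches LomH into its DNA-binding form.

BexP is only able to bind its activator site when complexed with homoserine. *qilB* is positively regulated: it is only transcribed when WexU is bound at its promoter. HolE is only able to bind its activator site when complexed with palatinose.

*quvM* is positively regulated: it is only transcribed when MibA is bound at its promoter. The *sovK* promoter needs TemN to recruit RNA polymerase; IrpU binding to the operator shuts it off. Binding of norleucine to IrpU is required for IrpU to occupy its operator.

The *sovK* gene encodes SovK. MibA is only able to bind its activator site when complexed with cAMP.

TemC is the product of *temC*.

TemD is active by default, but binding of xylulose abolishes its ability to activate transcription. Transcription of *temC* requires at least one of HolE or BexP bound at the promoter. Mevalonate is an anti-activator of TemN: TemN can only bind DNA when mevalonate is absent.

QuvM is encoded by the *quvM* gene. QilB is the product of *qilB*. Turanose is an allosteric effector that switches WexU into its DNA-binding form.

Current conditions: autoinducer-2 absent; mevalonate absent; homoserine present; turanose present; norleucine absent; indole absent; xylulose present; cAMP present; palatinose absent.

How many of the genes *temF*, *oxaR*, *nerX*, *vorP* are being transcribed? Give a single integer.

0

Indole is absent, so BexT is inactive.
Autoinducer-2 is absent, so LomH is inactive.
Required activator BexT is absent, so *temF* is not transcribed.
→ *temF* is OFF.
Turanose is present, so WexU is active.
No repressor is bound and WexU is active, so *qilB* is transcribed.
So QilB is produced and active.
cAMP is present, so MibA is active.
No repressor is bound and MibA is active, so *quvM* is transcribed.
So QuvM is produced and active.
With repressor QilB bound, *oxaR* is not transcribed.
→ *oxaR* is OFF.
Norleucine is absent, so IrpU is inactive.
Mevalonate is absent, so TemN is active.
No repressor is bound and TemN is active, so *sovK* is transcribed.
So SovK is produced and active.
Xylulose is present, so TemD is inactive.
Required activator TemD is absent, so *nerX* is not transcribed.
→ *nerX* is OFF.
Palatinose is absent, so HolE is inactive.
Homoserine is present, so BexP is active.
Activator BexP is present, so *temC* is transcribed.
So TemC is produced and active.
With repressor TemC bound, *vorP* is not transcribed.
→ *vorP* is OFF.
0 of the 4 genes are transcribed.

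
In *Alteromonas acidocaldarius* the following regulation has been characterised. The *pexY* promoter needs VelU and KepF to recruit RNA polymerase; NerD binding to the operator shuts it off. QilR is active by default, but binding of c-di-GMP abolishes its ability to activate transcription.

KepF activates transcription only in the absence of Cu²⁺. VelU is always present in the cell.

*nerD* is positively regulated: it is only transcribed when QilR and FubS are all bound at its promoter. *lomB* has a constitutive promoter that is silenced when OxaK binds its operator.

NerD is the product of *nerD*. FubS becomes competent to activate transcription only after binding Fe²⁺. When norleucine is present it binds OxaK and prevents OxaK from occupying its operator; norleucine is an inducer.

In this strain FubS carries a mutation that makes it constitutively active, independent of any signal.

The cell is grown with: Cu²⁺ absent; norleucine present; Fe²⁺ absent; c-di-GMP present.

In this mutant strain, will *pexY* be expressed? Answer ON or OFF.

ON

c-di-GMP is present, so QilR is inactive.
FubS is constitutively active in this strain.
Required activator QilR is absent, so *nerD* is not transcribed.
So NerD is not produced.
VelU is produced constitutively and is active.
Cu²⁺ is absent, so KepF is active.
No repressor is bound and VelU and KepF are active, so *pexY* is transcribed.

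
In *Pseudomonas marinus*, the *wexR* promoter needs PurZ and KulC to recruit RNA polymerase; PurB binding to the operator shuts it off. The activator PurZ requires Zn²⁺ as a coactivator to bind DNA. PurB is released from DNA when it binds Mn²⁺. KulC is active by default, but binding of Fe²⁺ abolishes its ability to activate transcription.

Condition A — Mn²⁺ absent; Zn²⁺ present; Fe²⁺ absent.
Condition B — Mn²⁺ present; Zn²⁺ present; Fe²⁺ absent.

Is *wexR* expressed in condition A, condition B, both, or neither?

Condition A:
Mn²⁺ is absent, so PurB is active.
Zn²⁺ is present, so PurZ is active.
Fe²⁺ is absent, so KulC is active.
With repressor PurB bound, *wexR* is not transcribed.
→ *wexR* is OFF in A.
Condition B:
Mn²⁺ is present, so PurB is inactive.
Zn²⁺ is present, so PurZ is active.
Fe²⁺ is absent, so KulC is active.
No repressor is bound and PurZ and KulC are active, so *wexR* is transcribed.
→ *wexR* is ON in B.

B only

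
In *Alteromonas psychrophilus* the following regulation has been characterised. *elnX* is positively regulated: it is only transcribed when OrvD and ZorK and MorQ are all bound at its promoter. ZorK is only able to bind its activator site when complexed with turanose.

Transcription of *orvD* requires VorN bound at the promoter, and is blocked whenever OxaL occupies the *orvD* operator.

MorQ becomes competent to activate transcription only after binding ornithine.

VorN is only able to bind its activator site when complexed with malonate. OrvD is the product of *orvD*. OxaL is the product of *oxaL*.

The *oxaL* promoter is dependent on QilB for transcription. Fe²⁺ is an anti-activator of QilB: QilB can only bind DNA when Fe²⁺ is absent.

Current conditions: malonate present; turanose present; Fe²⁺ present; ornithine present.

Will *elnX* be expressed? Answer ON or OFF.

ON

Fe²⁺ is present, so QilB is inactive.
Required activator QilB is absent, so *oxaL* is not transcribed.
So OxaL is not produced.
Malonate is present, so VorN is active.
No repressor is bound and VorN is active, so *orvD* is transcribed.
So OrvD is produced and active.
Turanose is present, so ZorK is active.
Ornithine is present, so MorQ is active.
No repressor is bound and OrvD and ZorK and MorQ are active, so *elnX* is transcribed.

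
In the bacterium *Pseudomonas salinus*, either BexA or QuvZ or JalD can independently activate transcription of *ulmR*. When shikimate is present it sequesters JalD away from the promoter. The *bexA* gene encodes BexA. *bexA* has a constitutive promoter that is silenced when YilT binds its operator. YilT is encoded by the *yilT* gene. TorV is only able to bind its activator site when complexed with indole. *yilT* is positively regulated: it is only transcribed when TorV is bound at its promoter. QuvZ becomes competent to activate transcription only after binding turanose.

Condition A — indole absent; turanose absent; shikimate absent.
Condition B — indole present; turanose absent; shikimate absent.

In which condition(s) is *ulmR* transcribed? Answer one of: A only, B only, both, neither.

Condition A:
Indole is absent, so TorV is inactive.
Required activator TorV is absent, so *yilT* is not transcribed.
So YilT is not produced.
With no repressor bound, *bexA* is transcribed.
So BexA is produced and active.
Turanose is absent, so QuvZ is inactive.
Shikimate is absent, so JalD is active.
Activator BexA is present, so *ulmR* is transcribed.
→ *ulmR* is ON in A.
Condition B:
Indole is present, so TorV is active.
No repressor is bound and TorV is active, so *yilT* is transcribed.
So YilT is produced and active.
With repressor YilT bound, *bexA* is not transcribed.
So BexA is not produced.
Turanose is absent, so QuvZ is inactive.
Shikimate is absent, so JalD is active.
Activator JalD is present, so *ulmR* is transcribed.
→ *ulmR* is ON in B.

both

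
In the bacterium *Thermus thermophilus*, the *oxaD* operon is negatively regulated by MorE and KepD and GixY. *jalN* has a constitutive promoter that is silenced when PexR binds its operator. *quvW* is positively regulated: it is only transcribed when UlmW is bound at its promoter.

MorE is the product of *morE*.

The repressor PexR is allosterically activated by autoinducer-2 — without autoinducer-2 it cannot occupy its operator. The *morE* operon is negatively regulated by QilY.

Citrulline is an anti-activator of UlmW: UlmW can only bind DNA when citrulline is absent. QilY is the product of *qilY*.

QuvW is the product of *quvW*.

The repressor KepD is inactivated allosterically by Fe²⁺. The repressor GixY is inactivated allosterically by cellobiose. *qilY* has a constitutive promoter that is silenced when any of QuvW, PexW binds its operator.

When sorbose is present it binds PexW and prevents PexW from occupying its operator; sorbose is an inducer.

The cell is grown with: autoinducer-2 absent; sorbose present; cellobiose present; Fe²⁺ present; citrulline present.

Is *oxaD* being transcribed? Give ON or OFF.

Citrulline is present, so UlmW is inactive.
Required activator UlmW is absent, so *quvW* is not transcribed.
So QuvW is not produced.
Sorbose is present, so PexW is inactive.
With no repressor bound, *qilY* is transcribed.
So QilY is produced and active.
With repressor QilY bound, *morE* is not transcribed.
So MorE is not produced.
Fe²⁺ is present, so KepD is inactive.
Cellobiose is present, so GixY is inactive.
With no repressor bound, *oxaD* is transcribed.

ON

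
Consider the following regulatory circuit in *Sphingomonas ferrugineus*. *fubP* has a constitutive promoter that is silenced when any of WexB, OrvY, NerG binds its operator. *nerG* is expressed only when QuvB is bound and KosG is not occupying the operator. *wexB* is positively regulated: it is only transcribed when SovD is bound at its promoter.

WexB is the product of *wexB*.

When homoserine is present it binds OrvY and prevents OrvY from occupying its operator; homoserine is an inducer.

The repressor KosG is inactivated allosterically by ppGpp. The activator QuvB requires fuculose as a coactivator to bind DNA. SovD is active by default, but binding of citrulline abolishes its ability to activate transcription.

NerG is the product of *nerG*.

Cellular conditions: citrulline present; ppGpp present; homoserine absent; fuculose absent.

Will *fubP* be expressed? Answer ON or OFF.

OFF

Citrulline is present, so SovD is inactive.
Required activator SovD is absent, so *wexB* is not transcribed.
So WexB is not produced.
Homoserine is absent, so OrvY is active.
ppGpp is present, so KosG is inactive.
Fuculose is absent, so QuvB is inactive.
Required activator QuvB is absent, so *nerG* is not transcribed.
So NerG is not produced.
With repressor OrvY bound, *fubP* is not transcribed.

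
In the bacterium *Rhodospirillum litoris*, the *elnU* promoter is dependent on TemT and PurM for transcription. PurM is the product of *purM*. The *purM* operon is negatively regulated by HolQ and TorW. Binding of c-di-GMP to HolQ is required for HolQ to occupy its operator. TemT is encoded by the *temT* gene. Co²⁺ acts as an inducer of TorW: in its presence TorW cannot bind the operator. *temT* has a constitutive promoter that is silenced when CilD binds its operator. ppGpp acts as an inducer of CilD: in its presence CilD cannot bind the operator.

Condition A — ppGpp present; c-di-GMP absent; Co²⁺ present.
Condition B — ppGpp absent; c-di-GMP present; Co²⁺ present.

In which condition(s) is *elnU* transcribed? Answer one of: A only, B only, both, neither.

A only

Condition A:
ppGpp is present, so CilD is inactive.
With no repressor bound, *temT* is transcribed.
So TemT is produced and active.
c-di-GMP is absent, so HolQ is inactive.
Co²⁺ is present, so TorW is inactive.
With no repressor bound, *purM* is transcribed.
So PurM is produced and active.
No repressor is bound and TemT and PurM are active, so *elnU* is transcribed.
→ *elnU* is ON in A.
Condition B:
ppGpp is absent, so CilD is active.
With repressor CilD bound, *temT* is not transcribed.
So TemT is not produced.
c-di-GMP is present, so HolQ is active.
Co²⁺ is present, so TorW is inactive.
With repressor HolQ bound, *purM* is not transcribed.
So PurM is not produced.
Required activator TemT is absent, so *elnU* is not transcribed.
→ *elnU* is OFF in B.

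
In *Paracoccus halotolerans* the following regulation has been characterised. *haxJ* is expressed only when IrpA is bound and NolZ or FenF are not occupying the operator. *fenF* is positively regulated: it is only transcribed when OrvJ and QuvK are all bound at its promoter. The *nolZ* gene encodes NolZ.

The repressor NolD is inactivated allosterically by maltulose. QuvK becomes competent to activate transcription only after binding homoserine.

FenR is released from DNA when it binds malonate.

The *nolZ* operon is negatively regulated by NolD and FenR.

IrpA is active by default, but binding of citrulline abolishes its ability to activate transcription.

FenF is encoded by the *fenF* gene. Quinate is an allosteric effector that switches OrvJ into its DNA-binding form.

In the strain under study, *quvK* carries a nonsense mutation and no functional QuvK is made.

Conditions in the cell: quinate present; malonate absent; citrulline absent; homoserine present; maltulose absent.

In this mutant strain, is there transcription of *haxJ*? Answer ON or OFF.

ON

Maltulose is absent, so NolD is active.
Malonate is absent, so FenR is active.
With repressor NolD bound, *nolZ* is not transcribed.
So NolZ is not produced.
Citrulline is absent, so IrpA is active.
Quinate is present, so OrvJ is active.
QuvK is non-functional in this strain, so it has no effect.
Required activator QuvK is absent, so *fenF* is not transcribed.
So FenF is not produced.
No repressor is bound and IrpA is active, so *haxJ* is transcribed.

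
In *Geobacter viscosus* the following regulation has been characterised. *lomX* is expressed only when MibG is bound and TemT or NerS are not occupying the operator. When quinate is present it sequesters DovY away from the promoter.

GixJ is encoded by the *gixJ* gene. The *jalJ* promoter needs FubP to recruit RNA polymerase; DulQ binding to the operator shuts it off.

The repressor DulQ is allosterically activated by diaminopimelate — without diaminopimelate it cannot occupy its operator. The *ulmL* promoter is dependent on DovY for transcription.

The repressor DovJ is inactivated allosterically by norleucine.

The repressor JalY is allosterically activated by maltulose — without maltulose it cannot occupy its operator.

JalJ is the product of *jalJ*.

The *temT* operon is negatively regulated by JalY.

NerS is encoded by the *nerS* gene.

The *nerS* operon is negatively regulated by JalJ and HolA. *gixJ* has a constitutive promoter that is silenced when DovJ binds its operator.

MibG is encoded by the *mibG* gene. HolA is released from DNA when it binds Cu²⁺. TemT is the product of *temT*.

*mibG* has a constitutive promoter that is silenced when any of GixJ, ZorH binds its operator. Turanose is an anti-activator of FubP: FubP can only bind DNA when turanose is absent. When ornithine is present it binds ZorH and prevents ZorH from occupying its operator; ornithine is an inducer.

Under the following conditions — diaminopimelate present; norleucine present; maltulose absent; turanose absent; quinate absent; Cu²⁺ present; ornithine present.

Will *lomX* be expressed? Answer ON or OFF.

Norleucine is present, so DovJ is inactive.
With no repressor bound, *gixJ* is transcribed.
So GixJ is produced and active.
Ornithine is present, so ZorH is inactive.
With repressor GixJ bound, *mibG* is not transcribed.
So MibG is not produced.
Maltulose is absent, so JalY is inactive.
With no repressor bound, *temT* is transcribed.
So TemT is produced and active.
Diaminopimelate is present, so DulQ is active.
Turanose is absent, so FubP is active.
With repressor DulQ bound, *jalJ* is not transcribed.
So JalJ is not produced.
Cu²⁺ is present, so HolA is inactive.
With no repressor bound, *nerS* is transcribed.
So NerS is produced and active.
With repressor TemT bound, *lomX* is not transcribed.

OFF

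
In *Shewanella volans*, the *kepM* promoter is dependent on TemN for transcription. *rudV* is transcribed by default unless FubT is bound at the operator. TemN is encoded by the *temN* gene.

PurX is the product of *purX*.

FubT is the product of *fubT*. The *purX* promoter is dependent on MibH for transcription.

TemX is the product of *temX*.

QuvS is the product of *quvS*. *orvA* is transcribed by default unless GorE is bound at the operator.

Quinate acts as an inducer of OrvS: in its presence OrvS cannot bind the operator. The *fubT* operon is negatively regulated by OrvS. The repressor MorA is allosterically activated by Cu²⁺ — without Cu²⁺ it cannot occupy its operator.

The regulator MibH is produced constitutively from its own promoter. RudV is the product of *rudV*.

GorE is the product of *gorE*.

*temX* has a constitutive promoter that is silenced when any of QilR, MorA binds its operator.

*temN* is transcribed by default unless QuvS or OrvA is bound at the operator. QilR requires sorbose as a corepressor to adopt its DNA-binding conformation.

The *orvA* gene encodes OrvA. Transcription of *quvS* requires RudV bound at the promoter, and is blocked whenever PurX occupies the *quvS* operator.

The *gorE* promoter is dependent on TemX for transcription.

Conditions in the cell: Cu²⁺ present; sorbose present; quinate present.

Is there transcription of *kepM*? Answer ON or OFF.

Quinate is present, so OrvS is inactive.
With no repressor bound, *fubT* is transcribed.
So FubT is produced and active.
With repressor FubT bound, *rudV* is not transcribed.
So RudV is not produced.
MibH is produced constitutively and is active.
No repressor is bound and MibH is active, so *purX* is transcribed.
So PurX is produced and active.
With repressor PurX bound, *quvS* is not transcribed.
So QuvS is not produced.
Sorbose is present, so QilR is active.
Cu²⁺ is present, so MorA is active.
With repressor QilR bound, *temX* is not transcribed.
So TemX is not produced.
Required activator TemX is absent, so *gorE* is not transcribed.
So GorE is not produced.
With no repressor bound, *orvA* is transcribed.
So OrvA is produced and active.
With repressor OrvA bound, *temN* is not transcribed.
So TemN is not produced.
Required activator TemN is absent, so *kepM* is not transcribed.

OFF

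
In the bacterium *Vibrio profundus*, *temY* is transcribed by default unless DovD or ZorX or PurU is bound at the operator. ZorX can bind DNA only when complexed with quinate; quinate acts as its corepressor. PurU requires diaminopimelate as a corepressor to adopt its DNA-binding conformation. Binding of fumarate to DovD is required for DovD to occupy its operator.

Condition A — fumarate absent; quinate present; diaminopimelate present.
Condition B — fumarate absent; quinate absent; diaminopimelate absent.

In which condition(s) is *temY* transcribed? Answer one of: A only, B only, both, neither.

B only

Condition A:
Fumarate is absent, so DovD is inactive.
Quinate is present, so ZorX is active.
Diaminopimelate is present, so PurU is active.
With repressor ZorX bound, *temY* is not transcribed.
→ *temY* is OFF in A.
Condition B:
Fumarate is absent, so DovD is inactive.
Quinate is absent, so ZorX is inactive.
Diaminopimelate is absent, so PurU is inactive.
With no repressor bound, *temY* is transcribed.
→ *temY* is ON in B.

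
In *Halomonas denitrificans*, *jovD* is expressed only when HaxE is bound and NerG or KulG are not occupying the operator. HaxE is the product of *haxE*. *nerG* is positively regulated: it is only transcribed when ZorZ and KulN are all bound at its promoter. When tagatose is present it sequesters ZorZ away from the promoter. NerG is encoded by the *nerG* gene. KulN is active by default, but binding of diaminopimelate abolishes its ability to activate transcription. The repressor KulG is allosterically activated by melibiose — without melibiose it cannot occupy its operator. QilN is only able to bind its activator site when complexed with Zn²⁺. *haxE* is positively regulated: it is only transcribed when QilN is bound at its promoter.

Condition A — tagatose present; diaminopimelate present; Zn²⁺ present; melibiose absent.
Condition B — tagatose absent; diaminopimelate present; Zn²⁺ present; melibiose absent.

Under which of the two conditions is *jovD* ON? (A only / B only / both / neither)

Condition A:
Tagatose is present, so ZorZ is inactive.
Diaminopimelate is present, so KulN is inactive.
Required activator ZorZ is absent, so *nerG* is not transcribed.
So NerG is not produced.
Zn²⁺ is present, so QilN is active.
No repressor is bound and QilN is active, so *haxE* is transcribed.
So HaxE is produced and active.
Melibiose is absent, so KulG is inactive.
No repressor is bound and HaxE is active, so *jovD* is transcribed.
→ *jovD* is ON in A.
Condition B:
Tagatose is absent, so ZorZ is active.
Diaminopimelate is present, so KulN is inactive.
Required activator KulN is absent, so *nerG* is not transcribed.
So NerG is not produced.
Zn²⁺ is present, so QilN is active.
No repressor is bound and QilN is active, so *haxE* is transcribed.
So HaxE is produced and active.
Melibiose is absent, so KulG is inactive.
No repressor is bound and HaxE is active, so *jovD* is transcribed.
→ *jovD* is ON in B.

both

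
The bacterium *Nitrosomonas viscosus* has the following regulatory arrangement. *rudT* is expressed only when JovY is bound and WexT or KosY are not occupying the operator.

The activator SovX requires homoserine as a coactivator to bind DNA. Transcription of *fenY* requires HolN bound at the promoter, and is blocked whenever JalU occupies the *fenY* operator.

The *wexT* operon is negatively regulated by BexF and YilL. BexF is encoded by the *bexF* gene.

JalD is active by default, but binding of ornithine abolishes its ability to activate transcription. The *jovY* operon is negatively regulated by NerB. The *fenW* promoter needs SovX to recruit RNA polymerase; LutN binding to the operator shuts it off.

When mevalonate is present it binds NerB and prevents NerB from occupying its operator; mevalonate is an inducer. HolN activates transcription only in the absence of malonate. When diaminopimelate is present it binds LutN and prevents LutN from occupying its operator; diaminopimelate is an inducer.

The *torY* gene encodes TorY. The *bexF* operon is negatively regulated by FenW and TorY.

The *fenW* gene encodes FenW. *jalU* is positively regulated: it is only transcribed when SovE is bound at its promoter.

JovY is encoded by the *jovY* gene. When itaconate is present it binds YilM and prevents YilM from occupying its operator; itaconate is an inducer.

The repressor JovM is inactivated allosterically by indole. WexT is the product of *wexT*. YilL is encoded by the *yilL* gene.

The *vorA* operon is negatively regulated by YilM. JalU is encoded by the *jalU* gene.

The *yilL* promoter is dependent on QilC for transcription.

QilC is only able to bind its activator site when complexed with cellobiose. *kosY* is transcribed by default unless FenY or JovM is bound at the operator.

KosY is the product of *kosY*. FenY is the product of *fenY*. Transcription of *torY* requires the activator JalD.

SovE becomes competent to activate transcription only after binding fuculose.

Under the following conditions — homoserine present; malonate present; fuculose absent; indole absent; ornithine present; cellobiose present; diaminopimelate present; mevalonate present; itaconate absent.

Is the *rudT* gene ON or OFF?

ON

Diaminopimelate is present, so LutN is inactive.
Homoserine is present, so SovX is active.
No repressor is bound and SovX is active, so *fenW* is transcribed.
So FenW is produced and active.
Ornithine is present, so JalD is inactive.
Required activator JalD is absent, so *torY* is not transcribed.
So TorY is not produced.
With repressor FenW bound, *bexF* is not transcribed.
So BexF is not produced.
Cellobiose is present, so QilC is active.
No repressor is bound and QilC is active, so *yilL* is transcribed.
So YilL is produced and active.
With repressor YilL bound, *wexT* is not transcribed.
So WexT is not produced.
Mevalonate is present, so NerB is inactive.
With no repressor bound, *jovY* is transcribed.
So JovY is produced and active.
Malonate is present, so HolN is inactive.
Fuculose is absent, so SovE is inactive.
Required activator SovE is absent, so *jalU* is not transcribed.
So JalU is not produced.
Required activator HolN is absent, so *fenY* is not transcribed.
So FenY is not produced.
Indole is absent, so JovM is active.
With repressor JovM bound, *kosY* is not transcribed.
So KosY is not produced.
No repressor is bound and JovY is active, so *rudT* is transcribed.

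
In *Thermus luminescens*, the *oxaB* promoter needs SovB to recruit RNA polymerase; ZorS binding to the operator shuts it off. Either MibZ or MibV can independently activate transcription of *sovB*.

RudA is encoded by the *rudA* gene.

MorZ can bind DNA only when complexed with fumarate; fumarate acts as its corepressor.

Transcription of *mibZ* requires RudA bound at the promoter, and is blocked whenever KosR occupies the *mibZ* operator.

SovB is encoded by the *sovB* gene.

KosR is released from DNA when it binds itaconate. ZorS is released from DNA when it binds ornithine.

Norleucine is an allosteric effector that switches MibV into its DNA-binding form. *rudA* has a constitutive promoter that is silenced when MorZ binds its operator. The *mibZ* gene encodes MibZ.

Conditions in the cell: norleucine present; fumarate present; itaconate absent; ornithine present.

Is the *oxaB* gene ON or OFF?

ON

Fumarate is present, so MorZ is active.
With repressor MorZ bound, *rudA* is not transcribed.
So RudA is not produced.
Itaconate is absent, so KosR is active.
With repressor KosR bound, *mibZ* is not transcribed.
So MibZ is not produced.
Norleucine is present, so MibV is active.
Activator MibV is present, so *sovB* is transcribed.
So SovB is produced and active.
Ornithine is present, so ZorS is inactive.
No repressor is bound and SovB is active, so *oxaB* is transcribed.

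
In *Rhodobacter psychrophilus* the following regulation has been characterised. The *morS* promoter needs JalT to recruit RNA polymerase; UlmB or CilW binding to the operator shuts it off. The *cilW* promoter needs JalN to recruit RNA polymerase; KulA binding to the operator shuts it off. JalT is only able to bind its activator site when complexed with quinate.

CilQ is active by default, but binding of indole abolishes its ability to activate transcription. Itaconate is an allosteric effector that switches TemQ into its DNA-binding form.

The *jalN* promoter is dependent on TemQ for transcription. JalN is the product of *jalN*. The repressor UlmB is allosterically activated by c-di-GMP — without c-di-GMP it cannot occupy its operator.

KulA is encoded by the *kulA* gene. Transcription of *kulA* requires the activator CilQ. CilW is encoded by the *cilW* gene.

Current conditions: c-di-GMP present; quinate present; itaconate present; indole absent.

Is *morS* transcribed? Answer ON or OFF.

OFF

Quinate is present, so JalT is active.
c-di-GMP is present, so UlmB is active.
Indole is absent, so CilQ is active.
No repressor is bound and CilQ is active, so *kulA* is transcribed.
So KulA is produced and active.
Itaconate is present, so TemQ is active.
No repressor is bound and TemQ is active, so *jalN* is transcribed.
So JalN is produced and active.
With repressor KulA bound, *cilW* is not transcribed.
So CilW is not produced.
With repressor UlmB bound, *morS* is not transcribed.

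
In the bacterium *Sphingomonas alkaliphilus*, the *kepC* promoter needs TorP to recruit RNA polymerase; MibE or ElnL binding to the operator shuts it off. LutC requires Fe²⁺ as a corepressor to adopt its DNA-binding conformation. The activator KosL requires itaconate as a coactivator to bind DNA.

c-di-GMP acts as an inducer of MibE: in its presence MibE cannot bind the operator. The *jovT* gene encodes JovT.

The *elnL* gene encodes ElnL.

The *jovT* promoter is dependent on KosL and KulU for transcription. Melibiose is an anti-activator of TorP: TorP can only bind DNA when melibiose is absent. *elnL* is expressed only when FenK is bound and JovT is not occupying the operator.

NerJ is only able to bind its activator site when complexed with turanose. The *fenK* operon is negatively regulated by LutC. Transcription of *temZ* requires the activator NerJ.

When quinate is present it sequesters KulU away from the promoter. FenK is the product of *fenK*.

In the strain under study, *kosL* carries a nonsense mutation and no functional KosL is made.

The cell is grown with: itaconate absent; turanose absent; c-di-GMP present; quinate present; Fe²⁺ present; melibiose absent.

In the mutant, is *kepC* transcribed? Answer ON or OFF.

ON

c-di-GMP is present, so MibE is inactive.
Melibiose is absent, so TorP is active.
KosL is non-functional in this strain, so it has no effect.
Quinate is present, so KulU is inactive.
Required activator KosL is absent, so *jovT* is not transcribed.
So JovT is not produced.
Fe²⁺ is present, so LutC is active.
With repressor LutC bound, *fenK* is not transcribed.
So FenK is not produced.
Required activator FenK is absent, so *elnL* is not transcribed.
So ElnL is not produced.
No repressor is bound and TorP is active, so *kepC* is transcribed.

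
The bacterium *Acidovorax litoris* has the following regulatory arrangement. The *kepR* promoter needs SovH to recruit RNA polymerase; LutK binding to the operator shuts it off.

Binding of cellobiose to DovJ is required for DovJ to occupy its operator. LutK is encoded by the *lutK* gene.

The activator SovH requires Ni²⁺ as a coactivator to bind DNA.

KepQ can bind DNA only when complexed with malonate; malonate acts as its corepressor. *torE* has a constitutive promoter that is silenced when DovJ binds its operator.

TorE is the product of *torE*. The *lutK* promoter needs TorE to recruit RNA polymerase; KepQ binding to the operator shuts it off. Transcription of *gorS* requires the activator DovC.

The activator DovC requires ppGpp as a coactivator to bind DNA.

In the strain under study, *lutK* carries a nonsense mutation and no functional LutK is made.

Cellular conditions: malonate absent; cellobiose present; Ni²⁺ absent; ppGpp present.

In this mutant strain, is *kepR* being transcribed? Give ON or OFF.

OFF

LutK is non-functional in this strain, so it has no effect.
Ni²⁺ is absent, so SovH is inactive.
Required activator SovH is absent, so *kepR* is not transcribed.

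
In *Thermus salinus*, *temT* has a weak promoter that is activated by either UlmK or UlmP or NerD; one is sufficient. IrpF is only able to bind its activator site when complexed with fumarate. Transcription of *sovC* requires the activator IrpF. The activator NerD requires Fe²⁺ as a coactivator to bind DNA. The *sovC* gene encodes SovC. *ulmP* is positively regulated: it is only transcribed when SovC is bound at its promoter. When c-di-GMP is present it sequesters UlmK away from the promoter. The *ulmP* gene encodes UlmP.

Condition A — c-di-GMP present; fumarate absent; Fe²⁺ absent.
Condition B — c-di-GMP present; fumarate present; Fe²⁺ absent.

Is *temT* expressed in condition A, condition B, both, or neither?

Condition A:
c-di-GMP is present, so UlmK is inactive.
Fumarate is absent, so IrpF is inactive.
Required activator IrpF is absent, so *sovC* is not transcribed.
So SovC is not produced.
Required activator SovC is absent, so *ulmP* is not transcribed.
So UlmP is not produced.
Fe²⁺ is absent, so NerD is inactive.
No activator is available at the *temT* promoter, so *temT* is not transcribed.
→ *temT* is OFF in A.
Condition B:
c-di-GMP is present, so UlmK is inactive.
Fumarate is present, so IrpF is active.
No repressor is bound and IrpF is active, so *sovC* is transcribed.
So SovC is produced and active.
No repressor is bound and SovC is active, so *ulmP* is transcribed.
So UlmP is produced and active.
Fe²⁺ is absent, so NerD is inactive.
Activator UlmP is present, so *temT* is transcribed.
→ *temT* is ON in B.

B only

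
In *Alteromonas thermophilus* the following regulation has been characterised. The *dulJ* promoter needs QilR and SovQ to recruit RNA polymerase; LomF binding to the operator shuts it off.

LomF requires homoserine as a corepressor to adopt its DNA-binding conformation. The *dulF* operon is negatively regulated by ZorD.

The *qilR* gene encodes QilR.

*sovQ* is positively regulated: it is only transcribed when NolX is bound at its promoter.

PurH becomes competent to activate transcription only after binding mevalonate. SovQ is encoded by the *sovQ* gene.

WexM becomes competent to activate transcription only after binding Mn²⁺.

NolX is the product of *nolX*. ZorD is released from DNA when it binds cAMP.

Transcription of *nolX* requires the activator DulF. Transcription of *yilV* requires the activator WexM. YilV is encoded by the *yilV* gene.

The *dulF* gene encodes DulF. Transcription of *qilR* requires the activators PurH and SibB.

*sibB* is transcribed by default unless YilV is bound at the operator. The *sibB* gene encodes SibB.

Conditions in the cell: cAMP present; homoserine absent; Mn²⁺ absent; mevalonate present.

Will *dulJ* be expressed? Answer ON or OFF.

ON

Homoserine is absent, so LomF is inactive.
Mevalonate is present, so PurH is active.
Mn²⁺ is absent, so WexM is inactive.
Required activator WexM is absent, so *yilV* is not transcribed.
So YilV is not produced.
With no repressor bound, *sibB* is transcribed.
So SibB is produced and active.
No repressor is bound and PurH and SibB are active, so *qilR* is transcribed.
So QilR is produced and active.
cAMP is present, so ZorD is inactive.
With no repressor bound, *dulF* is transcribed.
So DulF is produced and active.
No repressor is bound and DulF is active, so *nolX* is transcribed.
So NolX is produced and active.
No repressor is bound and NolX is active, so *sovQ* is transcribed.
So SovQ is produced and active.
No repressor is bound and QilR and SovQ are active, so *dulJ* is transcribed.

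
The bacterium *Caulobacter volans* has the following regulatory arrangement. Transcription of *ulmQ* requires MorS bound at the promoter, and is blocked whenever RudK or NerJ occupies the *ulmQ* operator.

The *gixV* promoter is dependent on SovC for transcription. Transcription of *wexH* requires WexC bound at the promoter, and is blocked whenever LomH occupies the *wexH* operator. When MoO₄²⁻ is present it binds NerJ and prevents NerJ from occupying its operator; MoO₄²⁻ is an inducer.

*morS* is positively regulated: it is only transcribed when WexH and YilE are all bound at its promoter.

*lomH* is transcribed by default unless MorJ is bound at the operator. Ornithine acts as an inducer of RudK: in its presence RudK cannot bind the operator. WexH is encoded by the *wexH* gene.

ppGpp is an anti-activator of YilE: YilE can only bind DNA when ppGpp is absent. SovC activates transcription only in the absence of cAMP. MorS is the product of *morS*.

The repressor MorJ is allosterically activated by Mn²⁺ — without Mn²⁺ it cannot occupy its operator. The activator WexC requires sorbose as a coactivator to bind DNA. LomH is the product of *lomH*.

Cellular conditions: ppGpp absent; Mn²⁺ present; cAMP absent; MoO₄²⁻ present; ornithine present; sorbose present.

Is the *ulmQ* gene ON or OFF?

Ornithine is present, so RudK is inactive.
Sorbose is present, so WexC is active.
Mn²⁺ is present, so MorJ is active.
With repressor MorJ bound, *lomH* is not transcribed.
So LomH is not produced.
No repressor is bound and WexC is active, so *wexH* is transcribed.
So WexH is produced and active.
ppGpp is absent, so YilE is active.
No repressor is bound and WexH and YilE are active, so *morS* is transcribed.
So MorS is produced and active.
MoO₄²⁻ is present, so NerJ is inactive.
No repressor is bound and MorS is active, so *ulmQ* is transcribed.

ON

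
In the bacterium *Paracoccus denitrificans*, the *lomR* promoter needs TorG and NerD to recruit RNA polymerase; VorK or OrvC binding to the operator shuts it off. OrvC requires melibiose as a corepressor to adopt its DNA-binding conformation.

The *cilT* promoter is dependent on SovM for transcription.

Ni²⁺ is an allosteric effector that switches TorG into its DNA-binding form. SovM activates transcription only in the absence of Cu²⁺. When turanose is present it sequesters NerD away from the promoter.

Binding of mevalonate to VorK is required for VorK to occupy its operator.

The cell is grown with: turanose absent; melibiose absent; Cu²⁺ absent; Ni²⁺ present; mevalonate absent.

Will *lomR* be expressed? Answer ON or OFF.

Ni²⁺ is present, so TorG is active.
Mevalonate is absent, so VorK is inactive.
Turanose is absent, so NerD is active.
Melibiose is absent, so OrvC is inactive.
No repressor is bound and TorG and NerD are active, so *lomR* is transcribed.

ON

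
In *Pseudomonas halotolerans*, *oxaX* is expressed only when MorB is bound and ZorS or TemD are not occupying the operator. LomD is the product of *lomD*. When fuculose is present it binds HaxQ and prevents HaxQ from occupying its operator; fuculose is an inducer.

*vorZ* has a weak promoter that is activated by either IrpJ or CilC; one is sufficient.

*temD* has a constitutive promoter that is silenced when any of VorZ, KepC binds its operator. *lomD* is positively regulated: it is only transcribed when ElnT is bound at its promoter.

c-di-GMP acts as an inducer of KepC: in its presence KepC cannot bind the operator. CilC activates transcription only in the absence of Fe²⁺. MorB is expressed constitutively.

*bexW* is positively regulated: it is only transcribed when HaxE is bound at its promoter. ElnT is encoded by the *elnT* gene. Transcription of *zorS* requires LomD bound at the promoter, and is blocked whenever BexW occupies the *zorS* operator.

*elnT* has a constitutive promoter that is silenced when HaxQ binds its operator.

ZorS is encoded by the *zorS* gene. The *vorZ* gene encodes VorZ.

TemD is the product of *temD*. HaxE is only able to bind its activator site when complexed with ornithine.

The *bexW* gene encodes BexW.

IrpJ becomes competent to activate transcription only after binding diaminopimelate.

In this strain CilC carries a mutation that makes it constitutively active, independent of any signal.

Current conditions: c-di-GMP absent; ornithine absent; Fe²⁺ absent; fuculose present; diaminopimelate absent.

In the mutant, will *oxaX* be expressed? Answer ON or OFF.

Fuculose is present, so HaxQ is inactive.
With no repressor bound, *elnT* is transcribed.
So ElnT is produced and active.
No repressor is bound and ElnT is active, so *lomD* is transcribed.
So LomD is produced and active.
Ornithine is absent, so HaxE is inactive.
Required activator HaxE is absent, so *bexW* is not transcribed.
So BexW is not produced.
No repressor is bound and LomD is active, so *zorS* is transcribed.
So ZorS is produced and active.
Diaminopimelate is absent, so IrpJ is inactive.
CilC is constitutively active in this strain.
Activator CilC is present, so *vorZ* is transcribed.
So VorZ is produced and active.
c-di-GMP is absent, so KepC is active.
With repressor VorZ bound, *temD* is not transcribed.
So TemD is not produced.
MorB is produced constitutively and is active.
With repressor ZorS bound, *oxaX* is not transcribed.

OFF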